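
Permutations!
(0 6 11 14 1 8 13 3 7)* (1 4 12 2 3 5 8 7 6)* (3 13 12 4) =(0 1 7)(2 13 5 8 12)(3 6 11 14) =[1, 7, 13, 6, 4, 8, 11, 0, 12, 9, 10, 14, 2, 5, 3]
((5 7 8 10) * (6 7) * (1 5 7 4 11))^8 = ((1 5 6 4 11)(7 8 10))^8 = (1 4 5 11 6)(7 10 8)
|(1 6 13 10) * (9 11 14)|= |(1 6 13 10)(9 11 14)|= 12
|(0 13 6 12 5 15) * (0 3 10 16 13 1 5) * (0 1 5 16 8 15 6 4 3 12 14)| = |(0 5 6 14)(1 16 13 4 3 10 8 15 12)| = 36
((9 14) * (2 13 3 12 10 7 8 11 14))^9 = ((2 13 3 12 10 7 8 11 14 9))^9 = (2 9 14 11 8 7 10 12 3 13)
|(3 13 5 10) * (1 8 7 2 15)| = |(1 8 7 2 15)(3 13 5 10)| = 20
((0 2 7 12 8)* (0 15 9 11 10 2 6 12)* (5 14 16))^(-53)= (0 10 15 6 2 9 12 7 11 8)(5 14 16)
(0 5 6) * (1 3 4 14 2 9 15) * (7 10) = (0 5 6)(1 3 4 14 2 9 15)(7 10) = [5, 3, 9, 4, 14, 6, 0, 10, 8, 15, 7, 11, 12, 13, 2, 1]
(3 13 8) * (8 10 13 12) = (3 12 8)(10 13) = [0, 1, 2, 12, 4, 5, 6, 7, 3, 9, 13, 11, 8, 10]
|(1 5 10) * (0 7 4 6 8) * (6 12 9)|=|(0 7 4 12 9 6 8)(1 5 10)|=21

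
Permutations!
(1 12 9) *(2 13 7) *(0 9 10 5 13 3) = (0 9 1 12 10 5 13 7 2 3) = [9, 12, 3, 0, 4, 13, 6, 2, 8, 1, 5, 11, 10, 7]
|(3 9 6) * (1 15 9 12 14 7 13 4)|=10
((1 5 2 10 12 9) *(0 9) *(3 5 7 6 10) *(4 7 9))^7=(0 4 7 6 10 12)(1 9)(2 3 5)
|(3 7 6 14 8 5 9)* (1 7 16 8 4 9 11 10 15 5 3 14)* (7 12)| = 12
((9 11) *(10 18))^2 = (18)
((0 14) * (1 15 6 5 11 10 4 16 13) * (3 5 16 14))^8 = ((0 3 5 11 10 4 14)(1 15 6 16 13))^8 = (0 3 5 11 10 4 14)(1 16 15 13 6)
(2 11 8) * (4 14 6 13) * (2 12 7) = [0, 1, 11, 3, 14, 5, 13, 2, 12, 9, 10, 8, 7, 4, 6] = (2 11 8 12 7)(4 14 6 13)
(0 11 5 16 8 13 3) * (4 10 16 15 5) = [11, 1, 2, 0, 10, 15, 6, 7, 13, 9, 16, 4, 12, 3, 14, 5, 8] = (0 11 4 10 16 8 13 3)(5 15)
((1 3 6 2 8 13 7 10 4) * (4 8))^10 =((1 3 6 2 4)(7 10 8 13))^10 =(7 8)(10 13)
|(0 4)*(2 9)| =|(0 4)(2 9)| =2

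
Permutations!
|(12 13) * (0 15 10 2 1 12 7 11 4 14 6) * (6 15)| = 10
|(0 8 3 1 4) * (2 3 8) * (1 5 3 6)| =10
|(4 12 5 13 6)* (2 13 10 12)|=|(2 13 6 4)(5 10 12)|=12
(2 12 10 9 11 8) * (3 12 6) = (2 6 3 12 10 9 11 8) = [0, 1, 6, 12, 4, 5, 3, 7, 2, 11, 9, 8, 10]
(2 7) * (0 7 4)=(0 7 2 4)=[7, 1, 4, 3, 0, 5, 6, 2]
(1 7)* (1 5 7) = (5 7) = [0, 1, 2, 3, 4, 7, 6, 5]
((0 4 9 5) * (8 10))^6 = ((0 4 9 5)(8 10))^6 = (10)(0 9)(4 5)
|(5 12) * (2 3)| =2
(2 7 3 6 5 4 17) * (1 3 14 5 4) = (1 3 6 4 17 2 7 14 5) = [0, 3, 7, 6, 17, 1, 4, 14, 8, 9, 10, 11, 12, 13, 5, 15, 16, 2]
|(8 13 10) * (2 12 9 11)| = 12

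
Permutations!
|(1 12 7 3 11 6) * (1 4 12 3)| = |(1 3 11 6 4 12 7)| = 7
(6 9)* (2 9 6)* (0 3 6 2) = [3, 1, 9, 6, 4, 5, 2, 7, 8, 0] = (0 3 6 2 9)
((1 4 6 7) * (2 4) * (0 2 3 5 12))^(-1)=(0 12 5 3 1 7 6 4 2)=((0 2 4 6 7 1 3 5 12))^(-1)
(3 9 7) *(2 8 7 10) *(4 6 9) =(2 8 7 3 4 6 9 10) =[0, 1, 8, 4, 6, 5, 9, 3, 7, 10, 2]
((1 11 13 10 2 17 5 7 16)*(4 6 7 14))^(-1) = ((1 11 13 10 2 17 5 14 4 6 7 16))^(-1) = (1 16 7 6 4 14 5 17 2 10 13 11)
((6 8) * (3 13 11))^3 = (13)(6 8)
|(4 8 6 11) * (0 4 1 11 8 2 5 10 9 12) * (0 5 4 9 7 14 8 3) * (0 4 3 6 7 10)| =12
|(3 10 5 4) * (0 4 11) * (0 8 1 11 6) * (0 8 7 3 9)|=24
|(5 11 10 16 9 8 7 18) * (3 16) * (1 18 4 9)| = 28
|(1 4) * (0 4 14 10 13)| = |(0 4 1 14 10 13)| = 6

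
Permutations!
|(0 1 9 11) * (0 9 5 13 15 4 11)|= 8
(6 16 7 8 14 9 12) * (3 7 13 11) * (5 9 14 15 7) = (3 5 9 12 6 16 13 11)(7 8 15) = [0, 1, 2, 5, 4, 9, 16, 8, 15, 12, 10, 3, 6, 11, 14, 7, 13]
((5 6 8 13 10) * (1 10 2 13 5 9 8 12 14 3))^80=((1 10 9 8 5 6 12 14 3)(2 13))^80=(1 3 14 12 6 5 8 9 10)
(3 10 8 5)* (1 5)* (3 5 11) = (1 11 3 10 8) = [0, 11, 2, 10, 4, 5, 6, 7, 1, 9, 8, 3]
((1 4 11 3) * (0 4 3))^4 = (0 4 11) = ((0 4 11)(1 3))^4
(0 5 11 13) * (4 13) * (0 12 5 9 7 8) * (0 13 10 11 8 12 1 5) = [9, 5, 2, 3, 10, 8, 6, 12, 13, 7, 11, 4, 0, 1] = (0 9 7 12)(1 5 8 13)(4 10 11)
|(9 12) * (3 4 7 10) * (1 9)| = 12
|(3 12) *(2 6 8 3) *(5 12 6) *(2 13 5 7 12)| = 15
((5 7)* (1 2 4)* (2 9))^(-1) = (1 4 2 9)(5 7)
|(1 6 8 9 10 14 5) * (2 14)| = 8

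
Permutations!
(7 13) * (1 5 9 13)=(1 5 9 13 7)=[0, 5, 2, 3, 4, 9, 6, 1, 8, 13, 10, 11, 12, 7]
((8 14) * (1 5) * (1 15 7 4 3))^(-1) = (1 3 4 7 15 5)(8 14)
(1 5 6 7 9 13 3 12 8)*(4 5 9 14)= [0, 9, 2, 12, 5, 6, 7, 14, 1, 13, 10, 11, 8, 3, 4]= (1 9 13 3 12 8)(4 5 6 7 14)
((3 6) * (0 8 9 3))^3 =(0 3 8 6 9) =((0 8 9 3 6))^3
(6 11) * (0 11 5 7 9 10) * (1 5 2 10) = (0 11 6 2 10)(1 5 7 9) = [11, 5, 10, 3, 4, 7, 2, 9, 8, 1, 0, 6]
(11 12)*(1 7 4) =(1 7 4)(11 12) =[0, 7, 2, 3, 1, 5, 6, 4, 8, 9, 10, 12, 11]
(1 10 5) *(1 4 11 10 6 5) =(1 6 5 4 11 10) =[0, 6, 2, 3, 11, 4, 5, 7, 8, 9, 1, 10]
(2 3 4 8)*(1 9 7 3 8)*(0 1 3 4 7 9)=(9)(0 1)(2 8)(3 7 4)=[1, 0, 8, 7, 3, 5, 6, 4, 2, 9]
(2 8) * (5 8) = (2 5 8) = [0, 1, 5, 3, 4, 8, 6, 7, 2]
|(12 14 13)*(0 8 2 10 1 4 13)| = 9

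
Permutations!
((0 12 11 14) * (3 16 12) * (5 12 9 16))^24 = (16) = ((0 3 5 12 11 14)(9 16))^24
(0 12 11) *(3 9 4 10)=(0 12 11)(3 9 4 10)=[12, 1, 2, 9, 10, 5, 6, 7, 8, 4, 3, 0, 11]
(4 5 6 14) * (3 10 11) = (3 10 11)(4 5 6 14) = [0, 1, 2, 10, 5, 6, 14, 7, 8, 9, 11, 3, 12, 13, 4]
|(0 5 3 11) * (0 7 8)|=|(0 5 3 11 7 8)|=6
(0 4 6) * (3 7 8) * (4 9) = (0 9 4 6)(3 7 8) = [9, 1, 2, 7, 6, 5, 0, 8, 3, 4]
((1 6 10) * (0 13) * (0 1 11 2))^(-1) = (0 2 11 10 6 1 13)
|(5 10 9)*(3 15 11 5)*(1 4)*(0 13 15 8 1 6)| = 12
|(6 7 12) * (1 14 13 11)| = |(1 14 13 11)(6 7 12)| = 12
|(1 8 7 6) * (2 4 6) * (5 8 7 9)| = |(1 7 2 4 6)(5 8 9)| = 15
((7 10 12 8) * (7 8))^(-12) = (12)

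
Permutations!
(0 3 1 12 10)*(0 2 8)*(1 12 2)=(0 3 12 10 1 2 8)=[3, 2, 8, 12, 4, 5, 6, 7, 0, 9, 1, 11, 10]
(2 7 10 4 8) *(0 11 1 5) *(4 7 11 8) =(0 8 2 11 1 5)(7 10) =[8, 5, 11, 3, 4, 0, 6, 10, 2, 9, 7, 1]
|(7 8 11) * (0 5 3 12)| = |(0 5 3 12)(7 8 11)| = 12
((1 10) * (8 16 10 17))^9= ((1 17 8 16 10))^9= (1 10 16 8 17)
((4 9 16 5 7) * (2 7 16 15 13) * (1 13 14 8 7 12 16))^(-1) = (1 5 16 12 2 13)(4 7 8 14 15 9)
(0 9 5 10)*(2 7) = (0 9 5 10)(2 7) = [9, 1, 7, 3, 4, 10, 6, 2, 8, 5, 0]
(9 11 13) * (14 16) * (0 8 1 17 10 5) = [8, 17, 2, 3, 4, 0, 6, 7, 1, 11, 5, 13, 12, 9, 16, 15, 14, 10] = (0 8 1 17 10 5)(9 11 13)(14 16)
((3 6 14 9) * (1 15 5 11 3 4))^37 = ((1 15 5 11 3 6 14 9 4))^37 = (1 15 5 11 3 6 14 9 4)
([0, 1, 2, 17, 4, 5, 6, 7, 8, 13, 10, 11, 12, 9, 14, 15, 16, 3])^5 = [0, 1, 2, 17, 4, 5, 6, 7, 8, 13, 10, 11, 12, 9, 14, 15, 16, 3]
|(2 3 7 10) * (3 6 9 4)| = 7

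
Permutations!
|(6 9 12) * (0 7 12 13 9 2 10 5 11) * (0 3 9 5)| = |(0 7 12 6 2 10)(3 9 13 5 11)| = 30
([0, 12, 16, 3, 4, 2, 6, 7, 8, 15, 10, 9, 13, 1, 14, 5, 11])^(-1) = (1 13 12)(2 5 15 9 11 16)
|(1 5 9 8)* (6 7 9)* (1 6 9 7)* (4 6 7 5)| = 12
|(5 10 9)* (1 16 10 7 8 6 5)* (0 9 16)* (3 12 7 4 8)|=|(0 9 1)(3 12 7)(4 8 6 5)(10 16)|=12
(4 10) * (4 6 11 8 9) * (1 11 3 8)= (1 11)(3 8 9 4 10 6)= [0, 11, 2, 8, 10, 5, 3, 7, 9, 4, 6, 1]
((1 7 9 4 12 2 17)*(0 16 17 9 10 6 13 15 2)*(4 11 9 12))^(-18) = (0 7 15 16 10 2 17 6 12 1 13)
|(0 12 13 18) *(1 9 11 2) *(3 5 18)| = 12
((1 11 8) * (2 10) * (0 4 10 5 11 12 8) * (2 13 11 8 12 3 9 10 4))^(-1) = (0 11 13 10 9 3 1 8 5 2)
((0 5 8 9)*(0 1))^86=(0 5 8 9 1)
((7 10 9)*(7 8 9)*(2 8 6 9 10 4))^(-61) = (2 4 7 10 8)(6 9)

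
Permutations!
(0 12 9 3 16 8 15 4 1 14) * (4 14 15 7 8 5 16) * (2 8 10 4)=(0 12 9 3 2 8 7 10 4 1 15 14)(5 16)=[12, 15, 8, 2, 1, 16, 6, 10, 7, 3, 4, 11, 9, 13, 0, 14, 5]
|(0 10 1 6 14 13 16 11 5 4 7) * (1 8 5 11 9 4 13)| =|(0 10 8 5 13 16 9 4 7)(1 6 14)| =9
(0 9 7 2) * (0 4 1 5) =[9, 5, 4, 3, 1, 0, 6, 2, 8, 7] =(0 9 7 2 4 1 5)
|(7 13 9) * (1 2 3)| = |(1 2 3)(7 13 9)| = 3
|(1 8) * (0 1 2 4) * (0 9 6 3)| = |(0 1 8 2 4 9 6 3)| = 8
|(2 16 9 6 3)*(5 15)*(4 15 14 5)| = 10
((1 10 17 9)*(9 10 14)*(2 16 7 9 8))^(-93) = (1 7 2 14 9 16 8)(10 17)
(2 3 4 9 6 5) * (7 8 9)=[0, 1, 3, 4, 7, 2, 5, 8, 9, 6]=(2 3 4 7 8 9 6 5)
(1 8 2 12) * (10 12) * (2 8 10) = (1 10 12) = [0, 10, 2, 3, 4, 5, 6, 7, 8, 9, 12, 11, 1]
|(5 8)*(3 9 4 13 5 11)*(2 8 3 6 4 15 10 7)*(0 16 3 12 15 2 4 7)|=15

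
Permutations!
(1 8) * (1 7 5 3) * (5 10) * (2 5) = (1 8 7 10 2 5 3) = [0, 8, 5, 1, 4, 3, 6, 10, 7, 9, 2]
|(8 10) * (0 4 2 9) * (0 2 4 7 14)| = 6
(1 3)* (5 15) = (1 3)(5 15) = [0, 3, 2, 1, 4, 15, 6, 7, 8, 9, 10, 11, 12, 13, 14, 5]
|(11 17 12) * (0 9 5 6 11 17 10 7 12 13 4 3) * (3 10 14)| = 42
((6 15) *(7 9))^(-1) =((6 15)(7 9))^(-1) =(6 15)(7 9)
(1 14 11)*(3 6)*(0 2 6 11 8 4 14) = (0 2 6 3 11 1)(4 14 8) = [2, 0, 6, 11, 14, 5, 3, 7, 4, 9, 10, 1, 12, 13, 8]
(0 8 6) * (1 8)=(0 1 8 6)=[1, 8, 2, 3, 4, 5, 0, 7, 6]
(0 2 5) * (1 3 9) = (0 2 5)(1 3 9) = [2, 3, 5, 9, 4, 0, 6, 7, 8, 1]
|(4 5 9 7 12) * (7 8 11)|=7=|(4 5 9 8 11 7 12)|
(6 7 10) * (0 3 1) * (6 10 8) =(10)(0 3 1)(6 7 8) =[3, 0, 2, 1, 4, 5, 7, 8, 6, 9, 10]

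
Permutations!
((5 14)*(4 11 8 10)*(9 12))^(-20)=(14)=((4 11 8 10)(5 14)(9 12))^(-20)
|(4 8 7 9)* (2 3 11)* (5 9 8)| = |(2 3 11)(4 5 9)(7 8)| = 6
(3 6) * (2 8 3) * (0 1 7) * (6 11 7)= (0 1 6 2 8 3 11 7)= [1, 6, 8, 11, 4, 5, 2, 0, 3, 9, 10, 7]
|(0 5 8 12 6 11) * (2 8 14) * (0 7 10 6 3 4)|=|(0 5 14 2 8 12 3 4)(6 11 7 10)|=8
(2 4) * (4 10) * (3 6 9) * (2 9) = (2 10 4 9 3 6) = [0, 1, 10, 6, 9, 5, 2, 7, 8, 3, 4]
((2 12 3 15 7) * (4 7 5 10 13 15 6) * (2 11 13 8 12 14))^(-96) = (3 7 15 8 6 11 5 12 4 13 10)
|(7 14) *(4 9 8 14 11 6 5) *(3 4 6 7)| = |(3 4 9 8 14)(5 6)(7 11)| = 10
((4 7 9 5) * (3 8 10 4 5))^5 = ((3 8 10 4 7 9))^5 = (3 9 7 4 10 8)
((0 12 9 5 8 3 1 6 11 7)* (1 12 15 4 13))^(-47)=((0 15 4 13 1 6 11 7)(3 12 9 5 8))^(-47)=(0 15 4 13 1 6 11 7)(3 5 12 8 9)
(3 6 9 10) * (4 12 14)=(3 6 9 10)(4 12 14)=[0, 1, 2, 6, 12, 5, 9, 7, 8, 10, 3, 11, 14, 13, 4]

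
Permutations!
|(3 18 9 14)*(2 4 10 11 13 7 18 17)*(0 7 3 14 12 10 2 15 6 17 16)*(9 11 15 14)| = |(0 7 18 11 13 3 16)(2 4)(6 17 14 9 12 10 15)| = 14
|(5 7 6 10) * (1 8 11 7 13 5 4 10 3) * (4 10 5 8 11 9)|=5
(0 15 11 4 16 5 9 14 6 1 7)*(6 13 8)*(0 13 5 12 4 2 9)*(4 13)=[15, 7, 9, 3, 16, 0, 1, 4, 6, 14, 10, 2, 13, 8, 5, 11, 12]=(0 15 11 2 9 14 5)(1 7 4 16 12 13 8 6)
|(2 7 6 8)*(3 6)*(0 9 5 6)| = 8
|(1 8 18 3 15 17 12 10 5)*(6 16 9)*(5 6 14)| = 13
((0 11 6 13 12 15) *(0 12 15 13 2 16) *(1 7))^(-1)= (0 16 2 6 11)(1 7)(12 15 13)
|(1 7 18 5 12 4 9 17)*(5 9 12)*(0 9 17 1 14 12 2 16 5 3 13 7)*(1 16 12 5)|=84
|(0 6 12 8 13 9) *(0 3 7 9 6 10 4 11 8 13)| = 15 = |(0 10 4 11 8)(3 7 9)(6 12 13)|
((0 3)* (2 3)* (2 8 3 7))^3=((0 8 3)(2 7))^3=(8)(2 7)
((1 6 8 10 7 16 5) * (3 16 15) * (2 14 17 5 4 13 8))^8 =(1 2 17)(5 6 14) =((1 6 2 14 17 5)(3 16 4 13 8 10 7 15))^8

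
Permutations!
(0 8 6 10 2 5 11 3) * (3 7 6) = (0 8 3)(2 5 11 7 6 10) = [8, 1, 5, 0, 4, 11, 10, 6, 3, 9, 2, 7]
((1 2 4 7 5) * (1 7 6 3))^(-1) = (1 3 6 4 2)(5 7)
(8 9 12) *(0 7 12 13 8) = (0 7 12)(8 9 13) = [7, 1, 2, 3, 4, 5, 6, 12, 9, 13, 10, 11, 0, 8]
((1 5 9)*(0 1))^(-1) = (0 9 5 1) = ((0 1 5 9))^(-1)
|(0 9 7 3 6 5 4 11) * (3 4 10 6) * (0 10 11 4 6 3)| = |(0 9 7 6 5 11 10 3)| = 8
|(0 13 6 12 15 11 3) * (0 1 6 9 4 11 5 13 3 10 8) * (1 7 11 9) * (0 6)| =|(0 3 7 11 10 8 6 12 15 5 13 1)(4 9)| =12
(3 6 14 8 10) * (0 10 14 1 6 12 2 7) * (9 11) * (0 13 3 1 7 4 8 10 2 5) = (0 2 4 8 14 10 1 6 7 13 3 12 5)(9 11) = [2, 6, 4, 12, 8, 0, 7, 13, 14, 11, 1, 9, 5, 3, 10]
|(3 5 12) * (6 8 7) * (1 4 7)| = |(1 4 7 6 8)(3 5 12)| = 15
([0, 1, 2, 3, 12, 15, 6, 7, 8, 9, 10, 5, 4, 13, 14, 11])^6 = (15)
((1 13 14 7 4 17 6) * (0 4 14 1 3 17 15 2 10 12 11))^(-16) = (0 12 2 4 11 10 15)(3 6 17)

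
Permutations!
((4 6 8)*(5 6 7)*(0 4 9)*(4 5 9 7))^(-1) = (0 9 7 8 6 5) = ((0 5 6 8 7 9))^(-1)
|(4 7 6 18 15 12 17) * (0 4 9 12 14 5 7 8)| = 6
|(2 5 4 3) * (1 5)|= |(1 5 4 3 2)|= 5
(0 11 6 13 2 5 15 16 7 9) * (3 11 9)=(0 9)(2 5 15 16 7 3 11 6 13)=[9, 1, 5, 11, 4, 15, 13, 3, 8, 0, 10, 6, 12, 2, 14, 16, 7]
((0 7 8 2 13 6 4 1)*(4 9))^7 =((0 7 8 2 13 6 9 4 1))^7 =(0 4 6 2 7 1 9 13 8)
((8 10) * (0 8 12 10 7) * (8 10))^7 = (0 12 7 10 8)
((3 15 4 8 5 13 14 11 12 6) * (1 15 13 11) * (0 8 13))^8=(0 8 5 11 12 6 3)(1 13 15 14 4)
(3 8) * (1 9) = [0, 9, 2, 8, 4, 5, 6, 7, 3, 1] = (1 9)(3 8)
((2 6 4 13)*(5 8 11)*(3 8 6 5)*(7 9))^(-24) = (2 5 6 4 13)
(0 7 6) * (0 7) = (6 7) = [0, 1, 2, 3, 4, 5, 7, 6]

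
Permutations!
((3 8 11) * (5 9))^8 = (3 11 8)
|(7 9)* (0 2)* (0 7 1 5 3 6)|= |(0 2 7 9 1 5 3 6)|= 8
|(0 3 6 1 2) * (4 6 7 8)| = |(0 3 7 8 4 6 1 2)| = 8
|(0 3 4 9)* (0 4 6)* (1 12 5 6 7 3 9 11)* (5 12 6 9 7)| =9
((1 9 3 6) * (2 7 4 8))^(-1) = (1 6 3 9)(2 8 4 7)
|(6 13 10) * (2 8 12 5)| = 12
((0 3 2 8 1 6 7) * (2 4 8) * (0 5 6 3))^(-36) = ((1 3 4 8)(5 6 7))^(-36) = (8)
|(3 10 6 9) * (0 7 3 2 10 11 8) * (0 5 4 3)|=20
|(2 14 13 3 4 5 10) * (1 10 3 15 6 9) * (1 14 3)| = 30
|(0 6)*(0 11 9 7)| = 5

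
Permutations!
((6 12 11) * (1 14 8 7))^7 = (1 7 8 14)(6 12 11)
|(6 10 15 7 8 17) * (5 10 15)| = |(5 10)(6 15 7 8 17)| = 10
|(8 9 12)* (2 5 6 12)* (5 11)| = 7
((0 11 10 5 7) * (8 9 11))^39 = (0 10 8 5 9 7 11)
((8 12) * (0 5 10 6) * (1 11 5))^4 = ((0 1 11 5 10 6)(8 12))^4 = (12)(0 10 11)(1 6 5)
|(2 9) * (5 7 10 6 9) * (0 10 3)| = |(0 10 6 9 2 5 7 3)| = 8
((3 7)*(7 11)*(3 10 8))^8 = (3 10 11 8 7)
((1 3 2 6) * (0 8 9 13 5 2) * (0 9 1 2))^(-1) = ((0 8 1 3 9 13 5)(2 6))^(-1) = (0 5 13 9 3 1 8)(2 6)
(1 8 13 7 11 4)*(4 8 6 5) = [0, 6, 2, 3, 1, 4, 5, 11, 13, 9, 10, 8, 12, 7] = (1 6 5 4)(7 11 8 13)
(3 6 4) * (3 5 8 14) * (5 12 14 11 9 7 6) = (3 5 8 11 9 7 6 4 12 14) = [0, 1, 2, 5, 12, 8, 4, 6, 11, 7, 10, 9, 14, 13, 3]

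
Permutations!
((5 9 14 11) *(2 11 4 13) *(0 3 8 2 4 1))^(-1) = ((0 3 8 2 11 5 9 14 1)(4 13))^(-1) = (0 1 14 9 5 11 2 8 3)(4 13)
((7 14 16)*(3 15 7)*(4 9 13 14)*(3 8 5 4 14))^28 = ((3 15 7 14 16 8 5 4 9 13))^28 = (3 9 5 16 7)(4 8 14 15 13)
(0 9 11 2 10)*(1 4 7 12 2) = (0 9 11 1 4 7 12 2 10) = [9, 4, 10, 3, 7, 5, 6, 12, 8, 11, 0, 1, 2]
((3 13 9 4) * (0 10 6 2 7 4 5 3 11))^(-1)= ((0 10 6 2 7 4 11)(3 13 9 5))^(-1)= (0 11 4 7 2 6 10)(3 5 9 13)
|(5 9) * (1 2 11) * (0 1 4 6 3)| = 14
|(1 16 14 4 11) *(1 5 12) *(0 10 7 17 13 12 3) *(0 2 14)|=24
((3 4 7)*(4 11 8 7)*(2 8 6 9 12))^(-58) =((2 8 7 3 11 6 9 12))^(-58) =(2 9 11 7)(3 8 12 6)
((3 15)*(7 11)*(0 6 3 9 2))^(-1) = (0 2 9 15 3 6)(7 11)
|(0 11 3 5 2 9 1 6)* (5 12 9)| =|(0 11 3 12 9 1 6)(2 5)| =14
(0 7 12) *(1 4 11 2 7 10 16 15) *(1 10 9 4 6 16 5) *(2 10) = (0 9 4 11 10 5 1 6 16 15 2 7 12) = [9, 6, 7, 3, 11, 1, 16, 12, 8, 4, 5, 10, 0, 13, 14, 2, 15]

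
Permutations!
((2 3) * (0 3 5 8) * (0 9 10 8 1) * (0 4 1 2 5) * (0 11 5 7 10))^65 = ((0 3 7 10 8 9)(1 4)(2 11 5))^65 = (0 9 8 10 7 3)(1 4)(2 5 11)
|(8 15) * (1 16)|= 2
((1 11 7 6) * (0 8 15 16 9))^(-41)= ((0 8 15 16 9)(1 11 7 6))^(-41)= (0 9 16 15 8)(1 6 7 11)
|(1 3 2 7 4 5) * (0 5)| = |(0 5 1 3 2 7 4)| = 7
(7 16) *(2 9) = [0, 1, 9, 3, 4, 5, 6, 16, 8, 2, 10, 11, 12, 13, 14, 15, 7] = (2 9)(7 16)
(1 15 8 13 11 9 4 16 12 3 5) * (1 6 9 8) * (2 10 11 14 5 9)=(1 15)(2 10 11 8 13 14 5 6)(3 9 4 16 12)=[0, 15, 10, 9, 16, 6, 2, 7, 13, 4, 11, 8, 3, 14, 5, 1, 12]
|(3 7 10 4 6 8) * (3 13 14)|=8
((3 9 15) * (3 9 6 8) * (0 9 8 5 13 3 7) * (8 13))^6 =((0 9 15 13 3 6 5 8 7))^6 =(0 5 13)(3 9 8)(6 15 7)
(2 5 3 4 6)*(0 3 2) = (0 3 4 6)(2 5) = [3, 1, 5, 4, 6, 2, 0]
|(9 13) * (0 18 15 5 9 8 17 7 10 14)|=|(0 18 15 5 9 13 8 17 7 10 14)|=11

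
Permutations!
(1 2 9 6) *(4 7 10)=(1 2 9 6)(4 7 10)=[0, 2, 9, 3, 7, 5, 1, 10, 8, 6, 4]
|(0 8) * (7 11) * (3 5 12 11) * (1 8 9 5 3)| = 8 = |(0 9 5 12 11 7 1 8)|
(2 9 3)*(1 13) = (1 13)(2 9 3) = [0, 13, 9, 2, 4, 5, 6, 7, 8, 3, 10, 11, 12, 1]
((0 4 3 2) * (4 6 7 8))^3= (0 8 2 7 3 6 4)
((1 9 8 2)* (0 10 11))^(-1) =((0 10 11)(1 9 8 2))^(-1) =(0 11 10)(1 2 8 9)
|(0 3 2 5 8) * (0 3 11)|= |(0 11)(2 5 8 3)|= 4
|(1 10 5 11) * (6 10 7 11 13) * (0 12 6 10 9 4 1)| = |(0 12 6 9 4 1 7 11)(5 13 10)| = 24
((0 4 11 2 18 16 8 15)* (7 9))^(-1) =(0 15 8 16 18 2 11 4)(7 9)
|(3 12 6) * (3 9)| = 4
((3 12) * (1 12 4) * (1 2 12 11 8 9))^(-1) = (1 9 8 11)(2 4 3 12)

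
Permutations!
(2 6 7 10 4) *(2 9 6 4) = [0, 1, 4, 3, 9, 5, 7, 10, 8, 6, 2] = (2 4 9 6 7 10)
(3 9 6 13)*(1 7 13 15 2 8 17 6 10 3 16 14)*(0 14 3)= [14, 7, 8, 9, 4, 5, 15, 13, 17, 10, 0, 11, 12, 16, 1, 2, 3, 6]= (0 14 1 7 13 16 3 9 10)(2 8 17 6 15)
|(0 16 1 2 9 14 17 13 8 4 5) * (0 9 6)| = |(0 16 1 2 6)(4 5 9 14 17 13 8)| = 35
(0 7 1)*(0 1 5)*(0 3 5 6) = (0 7 6)(3 5) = [7, 1, 2, 5, 4, 3, 0, 6]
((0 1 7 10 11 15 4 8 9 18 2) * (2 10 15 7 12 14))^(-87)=(0 14 1 2 12)(4 8 9 18 10 11 7 15)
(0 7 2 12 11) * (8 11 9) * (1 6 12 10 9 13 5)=(0 7 2 10 9 8 11)(1 6 12 13 5)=[7, 6, 10, 3, 4, 1, 12, 2, 11, 8, 9, 0, 13, 5]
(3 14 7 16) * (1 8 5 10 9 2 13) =(1 8 5 10 9 2 13)(3 14 7 16) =[0, 8, 13, 14, 4, 10, 6, 16, 5, 2, 9, 11, 12, 1, 7, 15, 3]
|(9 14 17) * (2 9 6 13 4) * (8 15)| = 14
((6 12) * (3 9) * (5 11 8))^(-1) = ((3 9)(5 11 8)(6 12))^(-1) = (3 9)(5 8 11)(6 12)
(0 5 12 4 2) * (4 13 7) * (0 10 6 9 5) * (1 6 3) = (1 6 9 5 12 13 7 4 2 10 3) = [0, 6, 10, 1, 2, 12, 9, 4, 8, 5, 3, 11, 13, 7]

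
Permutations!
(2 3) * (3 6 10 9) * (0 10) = (0 10 9 3 2 6) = [10, 1, 6, 2, 4, 5, 0, 7, 8, 3, 9]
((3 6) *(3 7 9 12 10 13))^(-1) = (3 13 10 12 9 7 6)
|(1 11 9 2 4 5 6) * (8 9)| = 8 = |(1 11 8 9 2 4 5 6)|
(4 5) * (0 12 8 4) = [12, 1, 2, 3, 5, 0, 6, 7, 4, 9, 10, 11, 8] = (0 12 8 4 5)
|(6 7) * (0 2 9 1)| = 4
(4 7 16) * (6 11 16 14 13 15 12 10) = [0, 1, 2, 3, 7, 5, 11, 14, 8, 9, 6, 16, 10, 15, 13, 12, 4] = (4 7 14 13 15 12 10 6 11 16)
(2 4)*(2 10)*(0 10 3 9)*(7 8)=(0 10 2 4 3 9)(7 8)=[10, 1, 4, 9, 3, 5, 6, 8, 7, 0, 2]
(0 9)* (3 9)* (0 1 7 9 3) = (1 7 9) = [0, 7, 2, 3, 4, 5, 6, 9, 8, 1]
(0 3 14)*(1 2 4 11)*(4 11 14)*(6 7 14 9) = (0 3 4 9 6 7 14)(1 2 11) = [3, 2, 11, 4, 9, 5, 7, 14, 8, 6, 10, 1, 12, 13, 0]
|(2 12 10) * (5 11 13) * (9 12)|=12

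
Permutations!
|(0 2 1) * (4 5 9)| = |(0 2 1)(4 5 9)| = 3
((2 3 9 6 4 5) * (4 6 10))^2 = ((2 3 9 10 4 5))^2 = (2 9 4)(3 10 5)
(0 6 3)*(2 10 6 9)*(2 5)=(0 9 5 2 10 6 3)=[9, 1, 10, 0, 4, 2, 3, 7, 8, 5, 6]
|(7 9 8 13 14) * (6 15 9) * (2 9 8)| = |(2 9)(6 15 8 13 14 7)| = 6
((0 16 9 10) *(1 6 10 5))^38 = (0 5 10 9 6 16 1)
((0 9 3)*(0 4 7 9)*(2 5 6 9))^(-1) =((2 5 6 9 3 4 7))^(-1) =(2 7 4 3 9 6 5)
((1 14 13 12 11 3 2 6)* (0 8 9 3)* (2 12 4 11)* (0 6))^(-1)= (0 2 12 3 9 8)(1 6 11 4 13 14)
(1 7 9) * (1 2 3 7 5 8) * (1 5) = (2 3 7 9)(5 8) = [0, 1, 3, 7, 4, 8, 6, 9, 5, 2]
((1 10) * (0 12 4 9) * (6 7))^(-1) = (0 9 4 12)(1 10)(6 7)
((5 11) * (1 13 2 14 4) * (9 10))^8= ((1 13 2 14 4)(5 11)(9 10))^8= (1 14 13 4 2)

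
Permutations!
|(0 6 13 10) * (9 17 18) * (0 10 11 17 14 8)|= |(0 6 13 11 17 18 9 14 8)|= 9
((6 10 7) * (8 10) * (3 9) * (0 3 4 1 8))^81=((0 3 9 4 1 8 10 7 6))^81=(10)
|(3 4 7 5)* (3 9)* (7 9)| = 6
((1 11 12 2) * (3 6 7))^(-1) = (1 2 12 11)(3 7 6)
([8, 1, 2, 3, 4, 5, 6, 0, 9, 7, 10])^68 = [0, 1, 2, 3, 4, 5, 6, 7, 8, 9, 10]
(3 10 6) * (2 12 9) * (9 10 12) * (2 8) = [0, 1, 9, 12, 4, 5, 3, 7, 2, 8, 6, 11, 10] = (2 9 8)(3 12 10 6)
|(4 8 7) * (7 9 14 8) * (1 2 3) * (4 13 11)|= 12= |(1 2 3)(4 7 13 11)(8 9 14)|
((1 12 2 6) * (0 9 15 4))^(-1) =((0 9 15 4)(1 12 2 6))^(-1) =(0 4 15 9)(1 6 2 12)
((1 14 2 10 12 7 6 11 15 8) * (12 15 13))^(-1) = (1 8 15 10 2 14)(6 7 12 13 11)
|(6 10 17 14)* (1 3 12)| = 12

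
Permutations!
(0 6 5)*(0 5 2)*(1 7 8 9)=(0 6 2)(1 7 8 9)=[6, 7, 0, 3, 4, 5, 2, 8, 9, 1]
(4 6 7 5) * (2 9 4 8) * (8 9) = [0, 1, 8, 3, 6, 9, 7, 5, 2, 4] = (2 8)(4 6 7 5 9)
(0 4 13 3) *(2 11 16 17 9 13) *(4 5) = (0 5 4 2 11 16 17 9 13 3) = [5, 1, 11, 0, 2, 4, 6, 7, 8, 13, 10, 16, 12, 3, 14, 15, 17, 9]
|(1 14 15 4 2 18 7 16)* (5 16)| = 9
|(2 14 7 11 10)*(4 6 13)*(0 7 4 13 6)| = |(0 7 11 10 2 14 4)| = 7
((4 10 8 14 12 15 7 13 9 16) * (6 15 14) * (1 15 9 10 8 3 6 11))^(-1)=(1 11 8 4 16 9 6 3 10 13 7 15)(12 14)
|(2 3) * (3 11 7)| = |(2 11 7 3)| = 4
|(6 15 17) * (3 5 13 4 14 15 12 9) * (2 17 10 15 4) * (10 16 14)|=|(2 17 6 12 9 3 5 13)(4 10 15 16 14)|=40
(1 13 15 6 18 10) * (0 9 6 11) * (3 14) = (0 9 6 18 10 1 13 15 11)(3 14) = [9, 13, 2, 14, 4, 5, 18, 7, 8, 6, 1, 0, 12, 15, 3, 11, 16, 17, 10]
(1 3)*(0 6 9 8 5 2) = [6, 3, 0, 1, 4, 2, 9, 7, 5, 8] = (0 6 9 8 5 2)(1 3)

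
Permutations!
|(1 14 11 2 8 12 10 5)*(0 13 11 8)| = |(0 13 11 2)(1 14 8 12 10 5)| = 12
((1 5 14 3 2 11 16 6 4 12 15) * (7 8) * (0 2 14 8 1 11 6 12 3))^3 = ((0 2 6 4 3 14)(1 5 8 7)(11 16 12 15))^3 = (0 4)(1 7 8 5)(2 3)(6 14)(11 15 12 16)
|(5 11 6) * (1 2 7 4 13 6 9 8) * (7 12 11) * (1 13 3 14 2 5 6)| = |(1 5 7 4 3 14 2 12 11 9 8 13)| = 12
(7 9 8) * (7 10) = (7 9 8 10) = [0, 1, 2, 3, 4, 5, 6, 9, 10, 8, 7]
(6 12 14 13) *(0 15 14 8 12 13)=[15, 1, 2, 3, 4, 5, 13, 7, 12, 9, 10, 11, 8, 6, 0, 14]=(0 15 14)(6 13)(8 12)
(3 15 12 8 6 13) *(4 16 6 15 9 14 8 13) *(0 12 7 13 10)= (0 12 10)(3 9 14 8 15 7 13)(4 16 6)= [12, 1, 2, 9, 16, 5, 4, 13, 15, 14, 0, 11, 10, 3, 8, 7, 6]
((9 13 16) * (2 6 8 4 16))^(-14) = (16)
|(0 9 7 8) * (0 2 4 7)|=4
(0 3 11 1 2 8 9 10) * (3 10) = [10, 2, 8, 11, 4, 5, 6, 7, 9, 3, 0, 1] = (0 10)(1 2 8 9 3 11)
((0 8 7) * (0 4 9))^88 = (0 4 8 9 7)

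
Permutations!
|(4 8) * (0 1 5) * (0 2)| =|(0 1 5 2)(4 8)| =4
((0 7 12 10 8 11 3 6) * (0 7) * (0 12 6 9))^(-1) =(0 9 3 11 8 10 12)(6 7)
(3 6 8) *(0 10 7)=(0 10 7)(3 6 8)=[10, 1, 2, 6, 4, 5, 8, 0, 3, 9, 7]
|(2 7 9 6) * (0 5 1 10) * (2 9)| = 4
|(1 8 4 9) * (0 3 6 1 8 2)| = |(0 3 6 1 2)(4 9 8)| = 15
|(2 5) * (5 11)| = 3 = |(2 11 5)|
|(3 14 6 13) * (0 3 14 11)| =3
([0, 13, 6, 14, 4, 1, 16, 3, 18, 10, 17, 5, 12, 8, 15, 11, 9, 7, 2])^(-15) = (1 13 8 18 2 6 16 9 10 17 7 3 14 15 11 5)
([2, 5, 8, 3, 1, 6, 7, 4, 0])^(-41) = (0 2 8)(1 4 7 6 5)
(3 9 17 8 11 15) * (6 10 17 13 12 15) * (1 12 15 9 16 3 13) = (1 12 9)(3 16)(6 10 17 8 11)(13 15) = [0, 12, 2, 16, 4, 5, 10, 7, 11, 1, 17, 6, 9, 15, 14, 13, 3, 8]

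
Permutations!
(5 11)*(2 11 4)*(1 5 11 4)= (11)(1 5)(2 4)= [0, 5, 4, 3, 2, 1, 6, 7, 8, 9, 10, 11]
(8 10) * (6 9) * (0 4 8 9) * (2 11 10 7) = [4, 1, 11, 3, 8, 5, 0, 2, 7, 6, 9, 10] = (0 4 8 7 2 11 10 9 6)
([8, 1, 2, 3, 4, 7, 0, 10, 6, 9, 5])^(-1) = (0 6 8)(5 10 7)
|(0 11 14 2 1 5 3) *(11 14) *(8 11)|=|(0 14 2 1 5 3)(8 11)|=6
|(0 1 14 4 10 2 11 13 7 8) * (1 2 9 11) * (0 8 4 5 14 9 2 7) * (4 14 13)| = 30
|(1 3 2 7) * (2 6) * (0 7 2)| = 5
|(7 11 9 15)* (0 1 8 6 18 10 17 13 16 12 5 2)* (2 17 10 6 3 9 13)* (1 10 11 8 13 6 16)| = 10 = |(0 10 11 6 18 16 12 5 17 2)(1 13)(3 9 15 7 8)|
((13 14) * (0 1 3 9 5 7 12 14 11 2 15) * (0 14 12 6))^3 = (0 9 6 3 7 1 5)(2 13 15 11 14)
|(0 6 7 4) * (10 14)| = 4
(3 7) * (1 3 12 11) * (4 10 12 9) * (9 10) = (1 3 7 10 12 11)(4 9) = [0, 3, 2, 7, 9, 5, 6, 10, 8, 4, 12, 1, 11]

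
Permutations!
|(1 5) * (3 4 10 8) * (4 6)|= 10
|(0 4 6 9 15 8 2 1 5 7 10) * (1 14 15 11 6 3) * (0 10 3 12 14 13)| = |(0 4 12 14 15 8 2 13)(1 5 7 3)(6 9 11)| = 24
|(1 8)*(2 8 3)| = |(1 3 2 8)| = 4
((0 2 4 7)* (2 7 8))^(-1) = ((0 7)(2 4 8))^(-1) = (0 7)(2 8 4)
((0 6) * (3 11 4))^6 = ((0 6)(3 11 4))^6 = (11)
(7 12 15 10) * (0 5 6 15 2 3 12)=[5, 1, 3, 12, 4, 6, 15, 0, 8, 9, 7, 11, 2, 13, 14, 10]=(0 5 6 15 10 7)(2 3 12)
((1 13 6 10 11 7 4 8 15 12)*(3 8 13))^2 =((1 3 8 15 12)(4 13 6 10 11 7))^2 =(1 8 12 3 15)(4 6 11)(7 13 10)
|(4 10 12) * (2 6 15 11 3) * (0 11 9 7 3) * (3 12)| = |(0 11)(2 6 15 9 7 12 4 10 3)| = 18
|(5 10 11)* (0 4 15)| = |(0 4 15)(5 10 11)| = 3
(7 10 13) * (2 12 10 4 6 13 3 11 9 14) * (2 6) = (2 12 10 3 11 9 14 6 13 7 4) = [0, 1, 12, 11, 2, 5, 13, 4, 8, 14, 3, 9, 10, 7, 6]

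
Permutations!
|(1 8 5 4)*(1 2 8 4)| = 5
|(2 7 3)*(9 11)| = 6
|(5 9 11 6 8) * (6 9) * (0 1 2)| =6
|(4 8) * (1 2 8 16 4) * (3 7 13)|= 6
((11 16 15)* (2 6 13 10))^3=(16)(2 10 13 6)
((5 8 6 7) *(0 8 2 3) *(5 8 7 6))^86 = (0 8 2)(3 7 5)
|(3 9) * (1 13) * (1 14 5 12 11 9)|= 8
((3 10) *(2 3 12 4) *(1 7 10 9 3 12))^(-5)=((1 7 10)(2 12 4)(3 9))^(-5)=(1 7 10)(2 12 4)(3 9)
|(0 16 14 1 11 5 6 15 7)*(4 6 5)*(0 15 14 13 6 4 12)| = 8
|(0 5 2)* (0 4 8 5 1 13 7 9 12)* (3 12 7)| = 20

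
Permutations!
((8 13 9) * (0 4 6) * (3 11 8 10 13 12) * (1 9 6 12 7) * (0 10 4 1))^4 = ((0 1 9 4 12 3 11 8 7)(6 10 13))^4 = (0 12 7 4 8 9 11 1 3)(6 10 13)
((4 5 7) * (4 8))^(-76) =((4 5 7 8))^(-76) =(8)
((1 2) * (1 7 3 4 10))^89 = (1 10 4 3 7 2)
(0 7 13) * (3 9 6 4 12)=(0 7 13)(3 9 6 4 12)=[7, 1, 2, 9, 12, 5, 4, 13, 8, 6, 10, 11, 3, 0]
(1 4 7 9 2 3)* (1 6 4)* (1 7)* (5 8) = [0, 7, 3, 6, 1, 8, 4, 9, 5, 2] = (1 7 9 2 3 6 4)(5 8)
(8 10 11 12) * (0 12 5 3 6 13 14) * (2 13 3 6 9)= [12, 1, 13, 9, 4, 6, 3, 7, 10, 2, 11, 5, 8, 14, 0]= (0 12 8 10 11 5 6 3 9 2 13 14)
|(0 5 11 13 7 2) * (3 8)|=6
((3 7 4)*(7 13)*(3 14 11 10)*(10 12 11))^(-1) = (3 10 14 4 7 13)(11 12)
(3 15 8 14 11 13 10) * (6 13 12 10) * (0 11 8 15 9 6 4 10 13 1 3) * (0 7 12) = (15)(0 11)(1 3 9 6)(4 10 7 12 13)(8 14) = [11, 3, 2, 9, 10, 5, 1, 12, 14, 6, 7, 0, 13, 4, 8, 15]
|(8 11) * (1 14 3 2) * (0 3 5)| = |(0 3 2 1 14 5)(8 11)| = 6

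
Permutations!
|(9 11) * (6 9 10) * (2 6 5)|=|(2 6 9 11 10 5)|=6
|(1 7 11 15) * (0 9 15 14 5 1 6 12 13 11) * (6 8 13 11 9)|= |(0 6 12 11 14 5 1 7)(8 13 9 15)|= 8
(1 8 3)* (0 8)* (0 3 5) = [8, 3, 2, 1, 4, 0, 6, 7, 5] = (0 8 5)(1 3)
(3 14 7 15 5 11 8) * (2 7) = (2 7 15 5 11 8 3 14) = [0, 1, 7, 14, 4, 11, 6, 15, 3, 9, 10, 8, 12, 13, 2, 5]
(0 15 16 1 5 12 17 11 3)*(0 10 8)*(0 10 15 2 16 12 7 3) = [2, 5, 16, 15, 4, 7, 6, 3, 10, 9, 8, 0, 17, 13, 14, 12, 1, 11] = (0 2 16 1 5 7 3 15 12 17 11)(8 10)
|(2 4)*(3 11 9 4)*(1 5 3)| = 7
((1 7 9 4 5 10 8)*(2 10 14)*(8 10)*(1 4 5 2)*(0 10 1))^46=(0 9 10 5 1 14 7)(2 8 4)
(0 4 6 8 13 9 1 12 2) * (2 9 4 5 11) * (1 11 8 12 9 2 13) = (0 5 8 1 9 11 13 4 6 12 2) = [5, 9, 0, 3, 6, 8, 12, 7, 1, 11, 10, 13, 2, 4]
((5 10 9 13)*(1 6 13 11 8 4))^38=((1 6 13 5 10 9 11 8 4))^38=(1 13 10 11 4 6 5 9 8)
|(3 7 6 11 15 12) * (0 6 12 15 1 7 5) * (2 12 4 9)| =|(15)(0 6 11 1 7 4 9 2 12 3 5)| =11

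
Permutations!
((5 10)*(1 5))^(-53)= (1 5 10)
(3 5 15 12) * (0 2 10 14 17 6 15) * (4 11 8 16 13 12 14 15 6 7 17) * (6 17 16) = (0 2 10 15 14 4 11 8 6 17 7 16 13 12 3 5) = [2, 1, 10, 5, 11, 0, 17, 16, 6, 9, 15, 8, 3, 12, 4, 14, 13, 7]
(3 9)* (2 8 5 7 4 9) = (2 8 5 7 4 9 3) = [0, 1, 8, 2, 9, 7, 6, 4, 5, 3]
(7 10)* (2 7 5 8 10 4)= (2 7 4)(5 8 10)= [0, 1, 7, 3, 2, 8, 6, 4, 10, 9, 5]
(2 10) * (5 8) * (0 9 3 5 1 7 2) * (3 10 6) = (0 9 10)(1 7 2 6 3 5 8) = [9, 7, 6, 5, 4, 8, 3, 2, 1, 10, 0]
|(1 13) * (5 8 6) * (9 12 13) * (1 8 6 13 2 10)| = 10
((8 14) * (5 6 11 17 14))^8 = ((5 6 11 17 14 8))^8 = (5 11 14)(6 17 8)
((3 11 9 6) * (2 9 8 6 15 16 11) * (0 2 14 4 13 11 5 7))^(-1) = (0 7 5 16 15 9 2)(3 6 8 11 13 4 14)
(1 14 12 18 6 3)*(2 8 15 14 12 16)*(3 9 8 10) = [0, 12, 10, 1, 4, 5, 9, 7, 15, 8, 3, 11, 18, 13, 16, 14, 2, 17, 6] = (1 12 18 6 9 8 15 14 16 2 10 3)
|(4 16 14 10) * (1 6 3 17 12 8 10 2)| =11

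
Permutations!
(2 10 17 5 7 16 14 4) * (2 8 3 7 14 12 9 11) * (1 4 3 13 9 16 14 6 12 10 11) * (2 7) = [0, 4, 11, 2, 8, 6, 12, 14, 13, 1, 17, 7, 16, 9, 3, 15, 10, 5] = (1 4 8 13 9)(2 11 7 14 3)(5 6 12 16 10 17)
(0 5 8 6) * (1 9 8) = (0 5 1 9 8 6) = [5, 9, 2, 3, 4, 1, 0, 7, 6, 8]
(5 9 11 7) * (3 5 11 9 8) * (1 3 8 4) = (1 3 5 4)(7 11) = [0, 3, 2, 5, 1, 4, 6, 11, 8, 9, 10, 7]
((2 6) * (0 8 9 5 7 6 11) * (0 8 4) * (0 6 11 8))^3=((0 4 6 2 8 9 5 7 11))^3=(0 2 5)(4 8 7)(6 9 11)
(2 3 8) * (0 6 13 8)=(0 6 13 8 2 3)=[6, 1, 3, 0, 4, 5, 13, 7, 2, 9, 10, 11, 12, 8]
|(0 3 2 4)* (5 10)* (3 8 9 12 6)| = |(0 8 9 12 6 3 2 4)(5 10)| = 8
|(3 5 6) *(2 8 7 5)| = |(2 8 7 5 6 3)| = 6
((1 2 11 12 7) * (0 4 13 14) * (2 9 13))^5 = (0 7)(1 4)(2 9)(11 13)(12 14)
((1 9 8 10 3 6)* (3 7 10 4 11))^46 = (1 11 9 3 8 6 4) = ((1 9 8 4 11 3 6)(7 10))^46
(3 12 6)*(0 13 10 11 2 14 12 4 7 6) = (0 13 10 11 2 14 12)(3 4 7 6) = [13, 1, 14, 4, 7, 5, 3, 6, 8, 9, 11, 2, 0, 10, 12]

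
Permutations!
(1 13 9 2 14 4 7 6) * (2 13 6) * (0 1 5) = (0 1 6 5)(2 14 4 7)(9 13) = [1, 6, 14, 3, 7, 0, 5, 2, 8, 13, 10, 11, 12, 9, 4]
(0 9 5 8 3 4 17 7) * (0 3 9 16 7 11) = (0 16 7 3 4 17 11)(5 8 9) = [16, 1, 2, 4, 17, 8, 6, 3, 9, 5, 10, 0, 12, 13, 14, 15, 7, 11]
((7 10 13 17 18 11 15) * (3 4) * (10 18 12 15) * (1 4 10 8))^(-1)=(1 8 11 18 7 15 12 17 13 10 3 4)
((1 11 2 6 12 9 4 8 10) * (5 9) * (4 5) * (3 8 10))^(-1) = (1 10 4 12 6 2 11)(3 8)(5 9)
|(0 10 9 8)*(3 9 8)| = 6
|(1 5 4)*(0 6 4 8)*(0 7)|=|(0 6 4 1 5 8 7)|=7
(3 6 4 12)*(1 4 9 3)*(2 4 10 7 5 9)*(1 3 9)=(1 10 7 5)(2 4 12 3 6)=[0, 10, 4, 6, 12, 1, 2, 5, 8, 9, 7, 11, 3]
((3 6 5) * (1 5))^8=(6)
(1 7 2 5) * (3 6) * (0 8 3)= [8, 7, 5, 6, 4, 1, 0, 2, 3]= (0 8 3 6)(1 7 2 5)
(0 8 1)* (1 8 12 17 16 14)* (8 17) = (0 12 8 17 16 14 1) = [12, 0, 2, 3, 4, 5, 6, 7, 17, 9, 10, 11, 8, 13, 1, 15, 14, 16]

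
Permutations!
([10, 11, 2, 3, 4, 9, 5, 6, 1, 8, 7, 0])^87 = [8, 5, 2, 3, 4, 10, 0, 11, 6, 7, 1, 9]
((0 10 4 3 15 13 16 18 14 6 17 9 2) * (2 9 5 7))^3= (0 3 16 6 7 10 15 18 17 2 4 13 14 5)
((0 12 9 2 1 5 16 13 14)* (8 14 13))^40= ((0 12 9 2 1 5 16 8 14))^40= (0 1 14 2 8 9 16 12 5)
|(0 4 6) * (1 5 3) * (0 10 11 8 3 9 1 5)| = 10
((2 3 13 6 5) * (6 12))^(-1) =(2 5 6 12 13 3)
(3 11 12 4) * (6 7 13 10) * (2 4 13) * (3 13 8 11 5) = [0, 1, 4, 5, 13, 3, 7, 2, 11, 9, 6, 12, 8, 10] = (2 4 13 10 6 7)(3 5)(8 11 12)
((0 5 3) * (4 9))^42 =(9)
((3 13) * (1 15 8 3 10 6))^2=(1 8 13 6 15 3 10)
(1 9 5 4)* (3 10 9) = (1 3 10 9 5 4) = [0, 3, 2, 10, 1, 4, 6, 7, 8, 5, 9]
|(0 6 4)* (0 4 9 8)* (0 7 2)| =6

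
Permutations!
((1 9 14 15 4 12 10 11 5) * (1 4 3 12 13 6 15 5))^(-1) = ((1 9 14 5 4 13 6 15 3 12 10 11))^(-1) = (1 11 10 12 3 15 6 13 4 5 14 9)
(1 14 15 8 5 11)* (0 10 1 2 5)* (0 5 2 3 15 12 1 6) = [10, 14, 2, 15, 4, 11, 0, 7, 5, 9, 6, 3, 1, 13, 12, 8] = (0 10 6)(1 14 12)(3 15 8 5 11)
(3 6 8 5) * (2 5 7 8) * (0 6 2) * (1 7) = (0 6)(1 7 8)(2 5 3) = [6, 7, 5, 2, 4, 3, 0, 8, 1]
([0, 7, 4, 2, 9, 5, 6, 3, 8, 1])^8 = (1 3 4)(2 9 7)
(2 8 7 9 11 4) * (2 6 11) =(2 8 7 9)(4 6 11) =[0, 1, 8, 3, 6, 5, 11, 9, 7, 2, 10, 4]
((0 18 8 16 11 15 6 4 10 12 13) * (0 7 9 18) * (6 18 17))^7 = (4 6 17 9 7 13 12 10)(8 11 18 16 15)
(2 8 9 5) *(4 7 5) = (2 8 9 4 7 5) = [0, 1, 8, 3, 7, 2, 6, 5, 9, 4]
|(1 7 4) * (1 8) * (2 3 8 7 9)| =10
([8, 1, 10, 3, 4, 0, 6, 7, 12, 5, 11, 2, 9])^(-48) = [12, 1, 2, 3, 4, 8, 6, 7, 9, 0, 10, 11, 5]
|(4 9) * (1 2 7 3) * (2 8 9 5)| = |(1 8 9 4 5 2 7 3)| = 8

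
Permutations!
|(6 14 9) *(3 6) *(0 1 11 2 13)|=|(0 1 11 2 13)(3 6 14 9)|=20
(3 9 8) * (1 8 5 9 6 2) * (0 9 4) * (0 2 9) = (1 8 3 6 9 5 4 2) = [0, 8, 1, 6, 2, 4, 9, 7, 3, 5]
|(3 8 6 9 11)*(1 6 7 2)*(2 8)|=|(1 6 9 11 3 2)(7 8)|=6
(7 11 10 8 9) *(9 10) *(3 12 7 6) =(3 12 7 11 9 6)(8 10) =[0, 1, 2, 12, 4, 5, 3, 11, 10, 6, 8, 9, 7]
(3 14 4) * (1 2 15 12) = (1 2 15 12)(3 14 4) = [0, 2, 15, 14, 3, 5, 6, 7, 8, 9, 10, 11, 1, 13, 4, 12]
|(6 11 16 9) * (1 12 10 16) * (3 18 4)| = 21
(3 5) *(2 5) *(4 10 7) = [0, 1, 5, 2, 10, 3, 6, 4, 8, 9, 7] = (2 5 3)(4 10 7)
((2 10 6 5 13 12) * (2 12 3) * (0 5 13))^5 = ((0 5)(2 10 6 13 3))^5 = (13)(0 5)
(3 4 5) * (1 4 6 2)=(1 4 5 3 6 2)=[0, 4, 1, 6, 5, 3, 2]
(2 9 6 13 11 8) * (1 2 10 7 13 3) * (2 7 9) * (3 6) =[0, 7, 2, 1, 4, 5, 6, 13, 10, 3, 9, 8, 12, 11] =(1 7 13 11 8 10 9 3)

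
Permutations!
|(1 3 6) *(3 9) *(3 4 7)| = |(1 9 4 7 3 6)| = 6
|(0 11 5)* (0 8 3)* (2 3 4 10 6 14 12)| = 11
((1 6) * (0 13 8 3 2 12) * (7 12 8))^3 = (0 12 7 13)(1 6)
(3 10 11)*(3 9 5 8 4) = (3 10 11 9 5 8 4) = [0, 1, 2, 10, 3, 8, 6, 7, 4, 5, 11, 9]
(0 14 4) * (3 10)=[14, 1, 2, 10, 0, 5, 6, 7, 8, 9, 3, 11, 12, 13, 4]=(0 14 4)(3 10)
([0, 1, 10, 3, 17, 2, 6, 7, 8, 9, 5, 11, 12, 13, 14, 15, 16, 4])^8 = [0, 1, 5, 3, 4, 10, 6, 7, 8, 9, 2, 11, 12, 13, 14, 15, 16, 17]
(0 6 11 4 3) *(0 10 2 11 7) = (0 6 7)(2 11 4 3 10) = [6, 1, 11, 10, 3, 5, 7, 0, 8, 9, 2, 4]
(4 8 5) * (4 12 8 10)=[0, 1, 2, 3, 10, 12, 6, 7, 5, 9, 4, 11, 8]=(4 10)(5 12 8)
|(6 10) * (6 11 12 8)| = 5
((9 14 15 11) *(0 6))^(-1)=((0 6)(9 14 15 11))^(-1)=(0 6)(9 11 15 14)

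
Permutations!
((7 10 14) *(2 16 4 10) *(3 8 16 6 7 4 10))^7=(2 6 7)(3 8 16 10 14 4)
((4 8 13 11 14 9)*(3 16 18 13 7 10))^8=(3 8 14 18 10 4 11 16 7 9 13)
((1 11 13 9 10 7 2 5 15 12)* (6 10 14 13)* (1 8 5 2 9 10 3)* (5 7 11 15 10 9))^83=((1 15 12 8 7 5 10 11 6 3)(9 14 13))^83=(1 8 10 3 12 5 6 15 7 11)(9 13 14)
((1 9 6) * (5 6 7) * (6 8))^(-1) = ((1 9 7 5 8 6))^(-1) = (1 6 8 5 7 9)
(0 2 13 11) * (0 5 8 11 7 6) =(0 2 13 7 6)(5 8 11) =[2, 1, 13, 3, 4, 8, 0, 6, 11, 9, 10, 5, 12, 7]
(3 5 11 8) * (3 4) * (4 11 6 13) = [0, 1, 2, 5, 3, 6, 13, 7, 11, 9, 10, 8, 12, 4] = (3 5 6 13 4)(8 11)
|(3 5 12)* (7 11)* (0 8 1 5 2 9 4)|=18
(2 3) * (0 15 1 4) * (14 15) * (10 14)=(0 10 14 15 1 4)(2 3)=[10, 4, 3, 2, 0, 5, 6, 7, 8, 9, 14, 11, 12, 13, 15, 1]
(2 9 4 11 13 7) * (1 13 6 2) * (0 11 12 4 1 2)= (0 11 6)(1 13 7 2 9)(4 12)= [11, 13, 9, 3, 12, 5, 0, 2, 8, 1, 10, 6, 4, 7]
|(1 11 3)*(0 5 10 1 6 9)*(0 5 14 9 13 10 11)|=10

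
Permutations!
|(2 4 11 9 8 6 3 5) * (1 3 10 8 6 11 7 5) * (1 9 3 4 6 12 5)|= 9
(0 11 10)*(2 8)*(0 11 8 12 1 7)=(0 8 2 12 1 7)(10 11)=[8, 7, 12, 3, 4, 5, 6, 0, 2, 9, 11, 10, 1]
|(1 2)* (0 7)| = 2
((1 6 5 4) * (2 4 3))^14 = (1 5 2)(3 4 6)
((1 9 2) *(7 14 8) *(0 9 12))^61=((0 9 2 1 12)(7 14 8))^61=(0 9 2 1 12)(7 14 8)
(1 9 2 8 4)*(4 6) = [0, 9, 8, 3, 1, 5, 4, 7, 6, 2] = (1 9 2 8 6 4)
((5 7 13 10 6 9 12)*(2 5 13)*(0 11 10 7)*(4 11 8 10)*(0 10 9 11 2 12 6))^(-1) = (0 10 5 2 4 11 6 9 8)(7 13 12) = ((0 8 9 6 11 4 2 5 10)(7 12 13))^(-1)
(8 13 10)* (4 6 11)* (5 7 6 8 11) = [0, 1, 2, 3, 8, 7, 5, 6, 13, 9, 11, 4, 12, 10] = (4 8 13 10 11)(5 7 6)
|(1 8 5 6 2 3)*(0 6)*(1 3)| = 6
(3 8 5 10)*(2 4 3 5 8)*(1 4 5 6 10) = (1 4 3 2 5)(6 10) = [0, 4, 5, 2, 3, 1, 10, 7, 8, 9, 6]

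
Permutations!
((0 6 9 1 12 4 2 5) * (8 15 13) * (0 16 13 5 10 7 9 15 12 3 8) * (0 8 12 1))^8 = ((0 6 15 5 16 13 8 1 3 12 4 2 10 7 9))^8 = (0 3 6 12 15 4 5 2 16 10 13 7 8 9 1)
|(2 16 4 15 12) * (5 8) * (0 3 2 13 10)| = |(0 3 2 16 4 15 12 13 10)(5 8)| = 18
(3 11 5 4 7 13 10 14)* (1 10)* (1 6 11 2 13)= [0, 10, 13, 2, 7, 4, 11, 1, 8, 9, 14, 5, 12, 6, 3]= (1 10 14 3 2 13 6 11 5 4 7)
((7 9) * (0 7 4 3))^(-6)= ((0 7 9 4 3))^(-6)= (0 3 4 9 7)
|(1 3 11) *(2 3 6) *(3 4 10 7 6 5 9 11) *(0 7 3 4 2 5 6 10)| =5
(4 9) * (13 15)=(4 9)(13 15)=[0, 1, 2, 3, 9, 5, 6, 7, 8, 4, 10, 11, 12, 15, 14, 13]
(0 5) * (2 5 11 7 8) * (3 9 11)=(0 3 9 11 7 8 2 5)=[3, 1, 5, 9, 4, 0, 6, 8, 2, 11, 10, 7]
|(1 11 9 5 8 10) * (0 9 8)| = |(0 9 5)(1 11 8 10)| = 12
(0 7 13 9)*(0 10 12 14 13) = (0 7)(9 10 12 14 13) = [7, 1, 2, 3, 4, 5, 6, 0, 8, 10, 12, 11, 14, 9, 13]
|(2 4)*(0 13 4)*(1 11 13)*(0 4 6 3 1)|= 10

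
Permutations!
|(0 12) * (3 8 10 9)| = 4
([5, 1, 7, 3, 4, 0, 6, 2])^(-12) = (7)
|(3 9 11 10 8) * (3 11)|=6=|(3 9)(8 11 10)|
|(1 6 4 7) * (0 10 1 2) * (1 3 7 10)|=8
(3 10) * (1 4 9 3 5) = (1 4 9 3 10 5) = [0, 4, 2, 10, 9, 1, 6, 7, 8, 3, 5]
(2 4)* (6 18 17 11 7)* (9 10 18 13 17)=(2 4)(6 13 17 11 7)(9 10 18)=[0, 1, 4, 3, 2, 5, 13, 6, 8, 10, 18, 7, 12, 17, 14, 15, 16, 11, 9]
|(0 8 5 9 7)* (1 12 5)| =|(0 8 1 12 5 9 7)| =7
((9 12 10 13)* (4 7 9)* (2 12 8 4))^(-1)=(2 13 10 12)(4 8 9 7)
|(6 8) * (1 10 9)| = |(1 10 9)(6 8)| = 6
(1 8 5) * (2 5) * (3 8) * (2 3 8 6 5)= (1 8 3 6 5)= [0, 8, 2, 6, 4, 1, 5, 7, 3]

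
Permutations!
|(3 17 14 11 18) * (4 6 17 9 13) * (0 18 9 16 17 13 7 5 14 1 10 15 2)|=|(0 18 3 16 17 1 10 15 2)(4 6 13)(5 14 11 9 7)|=45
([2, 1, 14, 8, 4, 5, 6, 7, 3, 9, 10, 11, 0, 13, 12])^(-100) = [0, 1, 2, 3, 4, 5, 6, 7, 8, 9, 10, 11, 12, 13, 14]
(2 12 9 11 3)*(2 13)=(2 12 9 11 3 13)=[0, 1, 12, 13, 4, 5, 6, 7, 8, 11, 10, 3, 9, 2]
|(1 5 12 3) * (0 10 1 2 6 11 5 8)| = 12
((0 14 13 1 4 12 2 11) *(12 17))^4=((0 14 13 1 4 17 12 2 11))^4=(0 4 11 1 2 13 12 14 17)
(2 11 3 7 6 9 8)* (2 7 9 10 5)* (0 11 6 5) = (0 11 3 9 8 7 5 2 6 10) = [11, 1, 6, 9, 4, 2, 10, 5, 7, 8, 0, 3]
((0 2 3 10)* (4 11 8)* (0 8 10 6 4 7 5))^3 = (0 6 10 5 3 11 7 2 4 8)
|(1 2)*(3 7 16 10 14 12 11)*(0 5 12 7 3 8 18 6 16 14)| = 18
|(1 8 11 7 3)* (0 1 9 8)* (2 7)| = 6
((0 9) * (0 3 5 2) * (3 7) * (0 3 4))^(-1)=(0 4 7 9)(2 5 3)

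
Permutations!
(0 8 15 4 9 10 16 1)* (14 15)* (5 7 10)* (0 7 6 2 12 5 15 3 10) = (0 8 14 3 10 16 1 7)(2 12 5 6)(4 9 15) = [8, 7, 12, 10, 9, 6, 2, 0, 14, 15, 16, 11, 5, 13, 3, 4, 1]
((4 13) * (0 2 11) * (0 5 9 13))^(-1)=((0 2 11 5 9 13 4))^(-1)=(0 4 13 9 5 11 2)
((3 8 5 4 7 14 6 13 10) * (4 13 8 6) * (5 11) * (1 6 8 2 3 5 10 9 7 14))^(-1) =((1 6 2 3 8 11 10 5 13 9 7)(4 14))^(-1) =(1 7 9 13 5 10 11 8 3 2 6)(4 14)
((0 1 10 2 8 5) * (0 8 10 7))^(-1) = (0 7 1)(2 10)(5 8)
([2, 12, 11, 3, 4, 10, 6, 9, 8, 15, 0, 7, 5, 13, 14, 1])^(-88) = [11, 5, 7, 3, 4, 0, 6, 15, 8, 1, 2, 9, 10, 13, 14, 12]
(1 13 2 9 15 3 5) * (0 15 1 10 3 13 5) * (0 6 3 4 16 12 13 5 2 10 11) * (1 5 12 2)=(0 15 12 13 10 4 16 2 9 5 11)(3 6)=[15, 1, 9, 6, 16, 11, 3, 7, 8, 5, 4, 0, 13, 10, 14, 12, 2]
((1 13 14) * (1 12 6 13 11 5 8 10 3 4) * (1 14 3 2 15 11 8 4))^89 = ((1 8 10 2 15 11 5 4 14 12 6 13 3))^89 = (1 13 12 4 11 2 8 3 6 14 5 15 10)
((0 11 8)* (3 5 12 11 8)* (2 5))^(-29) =(0 8)(2 5 12 11 3) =((0 8)(2 5 12 11 3))^(-29)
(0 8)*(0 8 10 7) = [10, 1, 2, 3, 4, 5, 6, 0, 8, 9, 7] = (0 10 7)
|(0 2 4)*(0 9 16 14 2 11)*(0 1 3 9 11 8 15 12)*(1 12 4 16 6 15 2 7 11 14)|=14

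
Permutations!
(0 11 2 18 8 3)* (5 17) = (0 11 2 18 8 3)(5 17) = [11, 1, 18, 0, 4, 17, 6, 7, 3, 9, 10, 2, 12, 13, 14, 15, 16, 5, 8]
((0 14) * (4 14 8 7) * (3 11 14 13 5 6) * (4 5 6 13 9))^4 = ((0 8 7 5 13 6 3 11 14)(4 9))^4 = (0 13 14 5 11 7 3 8 6)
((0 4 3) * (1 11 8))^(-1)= (0 3 4)(1 8 11)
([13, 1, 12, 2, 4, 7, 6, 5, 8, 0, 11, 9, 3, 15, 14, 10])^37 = [13, 1, 12, 2, 4, 7, 6, 5, 8, 0, 11, 9, 3, 15, 14, 10]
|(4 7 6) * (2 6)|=4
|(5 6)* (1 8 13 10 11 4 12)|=14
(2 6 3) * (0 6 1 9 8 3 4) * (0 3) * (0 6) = (1 9 8 6 4 3 2) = [0, 9, 1, 2, 3, 5, 4, 7, 6, 8]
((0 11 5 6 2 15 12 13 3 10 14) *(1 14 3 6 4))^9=((0 11 5 4 1 14)(2 15 12 13 6)(3 10))^9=(0 4)(1 11)(2 6 13 12 15)(3 10)(5 14)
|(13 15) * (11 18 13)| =4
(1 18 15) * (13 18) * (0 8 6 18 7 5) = (0 8 6 18 15 1 13 7 5) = [8, 13, 2, 3, 4, 0, 18, 5, 6, 9, 10, 11, 12, 7, 14, 1, 16, 17, 15]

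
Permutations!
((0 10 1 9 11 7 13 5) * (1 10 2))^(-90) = ((0 2 1 9 11 7 13 5))^(-90) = (0 13 11 1)(2 5 7 9)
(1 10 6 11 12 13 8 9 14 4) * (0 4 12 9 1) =(0 4)(1 10 6 11 9 14 12 13 8) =[4, 10, 2, 3, 0, 5, 11, 7, 1, 14, 6, 9, 13, 8, 12]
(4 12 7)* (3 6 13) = (3 6 13)(4 12 7) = [0, 1, 2, 6, 12, 5, 13, 4, 8, 9, 10, 11, 7, 3]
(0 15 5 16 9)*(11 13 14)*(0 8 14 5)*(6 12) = (0 15)(5 16 9 8 14 11 13)(6 12) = [15, 1, 2, 3, 4, 16, 12, 7, 14, 8, 10, 13, 6, 5, 11, 0, 9]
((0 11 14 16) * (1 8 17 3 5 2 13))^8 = (1 8 17 3 5 2 13)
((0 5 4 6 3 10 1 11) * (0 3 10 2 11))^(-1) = ((0 5 4 6 10 1)(2 11 3))^(-1) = (0 1 10 6 4 5)(2 3 11)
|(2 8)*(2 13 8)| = 2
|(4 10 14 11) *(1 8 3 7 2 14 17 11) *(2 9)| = |(1 8 3 7 9 2 14)(4 10 17 11)| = 28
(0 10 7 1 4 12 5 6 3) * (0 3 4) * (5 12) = (12)(0 10 7 1)(4 5 6) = [10, 0, 2, 3, 5, 6, 4, 1, 8, 9, 7, 11, 12]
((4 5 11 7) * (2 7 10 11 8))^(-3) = (2 4 8 7 5)(10 11) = ((2 7 4 5 8)(10 11))^(-3)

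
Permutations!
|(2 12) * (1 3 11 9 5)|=10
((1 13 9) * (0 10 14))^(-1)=((0 10 14)(1 13 9))^(-1)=(0 14 10)(1 9 13)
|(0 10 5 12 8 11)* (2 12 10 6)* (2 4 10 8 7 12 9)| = |(0 6 4 10 5 8 11)(2 9)(7 12)| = 14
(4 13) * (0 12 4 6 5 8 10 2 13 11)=(0 12 4 11)(2 13 6 5 8 10)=[12, 1, 13, 3, 11, 8, 5, 7, 10, 9, 2, 0, 4, 6]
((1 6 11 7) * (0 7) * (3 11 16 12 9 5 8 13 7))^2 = (0 11 3)(1 16 9 8 7 6 12 5 13)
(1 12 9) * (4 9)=[0, 12, 2, 3, 9, 5, 6, 7, 8, 1, 10, 11, 4]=(1 12 4 9)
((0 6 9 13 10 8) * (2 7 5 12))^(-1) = ((0 6 9 13 10 8)(2 7 5 12))^(-1) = (0 8 10 13 9 6)(2 12 5 7)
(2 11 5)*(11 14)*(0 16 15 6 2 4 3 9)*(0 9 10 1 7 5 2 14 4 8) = (0 16 15 6 14 11 2 4 3 10 1 7 5 8) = [16, 7, 4, 10, 3, 8, 14, 5, 0, 9, 1, 2, 12, 13, 11, 6, 15]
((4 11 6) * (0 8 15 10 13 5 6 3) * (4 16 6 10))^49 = ((0 8 15 4 11 3)(5 10 13)(6 16))^49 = (0 8 15 4 11 3)(5 10 13)(6 16)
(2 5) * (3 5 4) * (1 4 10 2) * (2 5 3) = (1 4 2 10 5) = [0, 4, 10, 3, 2, 1, 6, 7, 8, 9, 5]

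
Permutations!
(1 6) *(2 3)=[0, 6, 3, 2, 4, 5, 1]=(1 6)(2 3)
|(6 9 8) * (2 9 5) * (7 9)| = |(2 7 9 8 6 5)| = 6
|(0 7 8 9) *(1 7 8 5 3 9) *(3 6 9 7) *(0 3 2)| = |(0 8 1 2)(3 7 5 6 9)| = 20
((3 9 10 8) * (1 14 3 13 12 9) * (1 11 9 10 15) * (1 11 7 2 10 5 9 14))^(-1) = ((2 10 8 13 12 5 9 15 11 14 3 7))^(-1) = (2 7 3 14 11 15 9 5 12 13 8 10)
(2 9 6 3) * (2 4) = (2 9 6 3 4) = [0, 1, 9, 4, 2, 5, 3, 7, 8, 6]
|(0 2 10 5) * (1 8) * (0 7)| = 10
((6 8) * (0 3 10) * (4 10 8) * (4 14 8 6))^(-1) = ((0 3 6 14 8 4 10))^(-1) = (0 10 4 8 14 6 3)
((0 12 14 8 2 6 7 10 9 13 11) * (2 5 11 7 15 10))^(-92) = (0 5 14)(2 7 13 9 10 15 6)(8 12 11)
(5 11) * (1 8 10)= (1 8 10)(5 11)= [0, 8, 2, 3, 4, 11, 6, 7, 10, 9, 1, 5]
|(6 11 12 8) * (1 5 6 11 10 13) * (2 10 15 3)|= |(1 5 6 15 3 2 10 13)(8 11 12)|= 24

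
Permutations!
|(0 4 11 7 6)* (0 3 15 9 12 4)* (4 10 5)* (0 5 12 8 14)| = |(0 5 4 11 7 6 3 15 9 8 14)(10 12)| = 22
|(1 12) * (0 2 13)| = |(0 2 13)(1 12)| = 6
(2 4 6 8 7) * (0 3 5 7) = (0 3 5 7 2 4 6 8) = [3, 1, 4, 5, 6, 7, 8, 2, 0]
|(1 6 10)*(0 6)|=|(0 6 10 1)|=4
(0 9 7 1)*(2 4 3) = [9, 0, 4, 2, 3, 5, 6, 1, 8, 7] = (0 9 7 1)(2 4 3)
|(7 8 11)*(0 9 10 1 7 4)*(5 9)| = 9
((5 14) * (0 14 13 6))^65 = (14)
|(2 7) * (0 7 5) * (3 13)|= |(0 7 2 5)(3 13)|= 4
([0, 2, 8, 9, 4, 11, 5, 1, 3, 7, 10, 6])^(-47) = (1 2 8 3 9 7)(5 11 6)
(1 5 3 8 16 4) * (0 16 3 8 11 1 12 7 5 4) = (0 16)(1 4 12 7 5 8 3 11) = [16, 4, 2, 11, 12, 8, 6, 5, 3, 9, 10, 1, 7, 13, 14, 15, 0]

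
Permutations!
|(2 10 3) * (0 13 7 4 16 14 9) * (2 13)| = |(0 2 10 3 13 7 4 16 14 9)| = 10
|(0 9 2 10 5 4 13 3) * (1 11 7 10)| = |(0 9 2 1 11 7 10 5 4 13 3)| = 11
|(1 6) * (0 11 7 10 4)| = |(0 11 7 10 4)(1 6)| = 10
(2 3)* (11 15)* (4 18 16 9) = [0, 1, 3, 2, 18, 5, 6, 7, 8, 4, 10, 15, 12, 13, 14, 11, 9, 17, 16] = (2 3)(4 18 16 9)(11 15)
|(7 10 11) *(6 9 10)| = 5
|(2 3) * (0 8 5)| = 6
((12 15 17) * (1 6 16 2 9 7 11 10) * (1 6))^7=((2 9 7 11 10 6 16)(12 15 17))^7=(12 15 17)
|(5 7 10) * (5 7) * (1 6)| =|(1 6)(7 10)| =2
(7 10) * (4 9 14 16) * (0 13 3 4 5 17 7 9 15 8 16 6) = (0 13 3 4 15 8 16 5 17 7 10 9 14 6) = [13, 1, 2, 4, 15, 17, 0, 10, 16, 14, 9, 11, 12, 3, 6, 8, 5, 7]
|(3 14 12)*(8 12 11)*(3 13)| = 6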